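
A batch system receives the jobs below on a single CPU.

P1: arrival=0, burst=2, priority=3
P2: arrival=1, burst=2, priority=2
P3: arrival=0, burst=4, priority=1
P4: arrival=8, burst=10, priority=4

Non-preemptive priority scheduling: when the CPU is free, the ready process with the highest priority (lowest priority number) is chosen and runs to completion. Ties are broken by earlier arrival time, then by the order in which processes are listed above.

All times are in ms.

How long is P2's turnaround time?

5

Schedule: | P3 0-4 | P2 4-6 | P1 6-8 | P4 8-18 |
Completion: P1=8  P2=6  P3=4  P4=18
Turnaround (C−A): P1=8  P2=5  P3=4  P4=10
Turnaround(P2) = completion − arrival = 6 − 1 = 5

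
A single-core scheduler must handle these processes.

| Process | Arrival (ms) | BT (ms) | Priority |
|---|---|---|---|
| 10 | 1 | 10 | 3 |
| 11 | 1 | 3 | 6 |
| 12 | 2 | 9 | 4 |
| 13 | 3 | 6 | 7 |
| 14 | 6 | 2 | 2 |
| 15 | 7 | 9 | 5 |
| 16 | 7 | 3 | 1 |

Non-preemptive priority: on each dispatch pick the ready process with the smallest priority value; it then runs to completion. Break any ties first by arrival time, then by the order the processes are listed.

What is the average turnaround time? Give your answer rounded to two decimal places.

Gantt: | idle 0-1 | 10 1-11 | 16 11-14 | 14 14-16 | 12 16-25 | 15 25-34 | 11 34-37 | 13 37-43 |
Completion: 10=11  11=37  12=25  13=43  14=16  15=34  16=14
Turnaround (C−A): 10=10  11=36  12=23  13=40  14=10  15=27  16=7
Turnaround times: 10=10, 11=36, 12=23, 13=40, 14=10, 15=27, 16=7
Average turnaround = (10+36+23+40+10+27+7) / 7 = 153/7 = 21.86

21.86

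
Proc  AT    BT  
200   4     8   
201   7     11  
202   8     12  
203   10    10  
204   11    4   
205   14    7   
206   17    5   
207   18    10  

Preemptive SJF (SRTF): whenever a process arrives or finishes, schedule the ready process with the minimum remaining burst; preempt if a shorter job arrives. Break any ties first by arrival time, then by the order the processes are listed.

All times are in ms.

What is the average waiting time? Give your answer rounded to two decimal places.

17.25

Schedule: | idle 0-4 | 200 4-12 | 204 12-16 | 205 16-17 | 206 17-22 | 205 22-28 | 203 28-38 | 207 38-48 | 201 48-59 | 202 59-71 |
Completion: 200=12  201=59  202=71  203=38  204=16  205=28  206=22  207=48
Waiting times: 200=0, 201=41, 202=51, 203=18, 204=1, 205=7, 206=0, 207=20
Average waiting = (0+41+51+18+1+7+0+20) / 8 = 138/8 = 17.25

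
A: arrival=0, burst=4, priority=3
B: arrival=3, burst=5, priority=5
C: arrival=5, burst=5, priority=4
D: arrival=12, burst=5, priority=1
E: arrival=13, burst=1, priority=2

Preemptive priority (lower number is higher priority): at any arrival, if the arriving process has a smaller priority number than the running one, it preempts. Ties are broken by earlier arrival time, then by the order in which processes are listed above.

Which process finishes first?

Timeline: | A 0-4 | B 4-5 | C 5-10 | B 10-12 | D 12-17 | E 17-18 | B 18-20 |
Completion: A=4  B=20  C=10  D=17  E=18
Turnaround (C−A): A=4  B=17  C=5  D=5  E=5
Finish order: A → C → D → E → B

A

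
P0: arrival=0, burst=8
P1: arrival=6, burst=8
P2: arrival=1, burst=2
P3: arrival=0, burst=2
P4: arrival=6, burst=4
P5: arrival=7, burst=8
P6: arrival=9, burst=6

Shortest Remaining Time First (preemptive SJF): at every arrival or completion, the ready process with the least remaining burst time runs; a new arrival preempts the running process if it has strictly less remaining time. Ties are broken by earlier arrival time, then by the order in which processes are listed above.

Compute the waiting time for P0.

8

Timeline: | P3 0-2 | P2 2-4 | P0 4-6 | P4 6-10 | P0 10-16 | P6 16-22 | P1 22-30 | P5 30-38 |
Completion: P0=16  P1=30  P2=4  P3=2  P4=10  P5=38  P6=22
Turnaround (C−A): P0=16  P1=24  P2=3  P3=2  P4=4  P5=31  P6=13
Waiting(P0) = turnaround − burst = 16 − 8 = 8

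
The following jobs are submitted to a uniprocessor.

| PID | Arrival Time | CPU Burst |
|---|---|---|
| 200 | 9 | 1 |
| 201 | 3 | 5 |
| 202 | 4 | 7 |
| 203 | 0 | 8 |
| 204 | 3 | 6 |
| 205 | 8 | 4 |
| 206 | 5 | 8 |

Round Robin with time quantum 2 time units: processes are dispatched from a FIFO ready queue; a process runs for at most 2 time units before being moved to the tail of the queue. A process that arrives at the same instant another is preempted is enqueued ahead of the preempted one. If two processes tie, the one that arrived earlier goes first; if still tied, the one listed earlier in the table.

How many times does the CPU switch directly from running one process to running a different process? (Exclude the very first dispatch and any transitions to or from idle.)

Schedule: | 203 0-4 | 201 4-6 | 204 6-8 | 202 8-10 | 203 10-12 | 206 12-14 | 201 14-16 | 205 16-18 | 204 18-20 | 200 20-21 | 202 21-23 | 203 23-25 | 206 25-27 | 201 27-28 | 205 28-30 | 204 30-32 | 202 32-34 | 206 34-36 | 202 36-37 | 206 37-39 |
Completion: 200=21  201=28  202=37  203=25  204=32  205=30  206=39
Turnaround (C−A): 200=12  201=25  202=33  203=25  204=29  205=22  206=34

19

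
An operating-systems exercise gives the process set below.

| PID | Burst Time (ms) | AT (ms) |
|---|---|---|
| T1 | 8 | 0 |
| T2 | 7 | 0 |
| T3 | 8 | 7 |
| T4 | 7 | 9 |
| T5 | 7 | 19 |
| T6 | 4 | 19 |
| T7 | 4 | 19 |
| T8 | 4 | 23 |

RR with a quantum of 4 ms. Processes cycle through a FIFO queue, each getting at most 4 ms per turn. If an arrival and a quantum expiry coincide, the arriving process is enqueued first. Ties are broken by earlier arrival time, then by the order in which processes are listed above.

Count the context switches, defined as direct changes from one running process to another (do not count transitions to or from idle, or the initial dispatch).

12

Schedule: | T1 0-4 | T2 4-8 | T1 8-12 | T3 12-16 | T2 16-19 | T4 19-23 | T3 23-27 | T5 27-31 | T6 31-35 | T7 35-39 | T8 39-43 | T4 43-46 | T5 46-49 |
Completion: T1=12  T2=19  T3=27  T4=46  T5=49  T6=35  T7=39  T8=43
Turnaround (C−A): T1=12  T2=19  T3=20  T4=37  T5=30  T6=16  T7=20  T8=20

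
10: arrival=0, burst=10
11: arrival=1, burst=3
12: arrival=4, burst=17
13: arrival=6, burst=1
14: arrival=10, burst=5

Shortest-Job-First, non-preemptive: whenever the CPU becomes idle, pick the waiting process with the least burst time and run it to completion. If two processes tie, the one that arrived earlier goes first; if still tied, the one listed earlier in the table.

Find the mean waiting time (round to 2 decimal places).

6.60

Schedule: | 10 0-10 | 13 10-11 | 11 11-14 | 14 14-19 | 12 19-36 |
Completion: 10=10  11=14  12=36  13=11  14=19
Waiting times: 10=0, 11=10, 12=15, 13=4, 14=4
Average waiting = (0+10+15+4+4) / 5 = 33/5 = 6.60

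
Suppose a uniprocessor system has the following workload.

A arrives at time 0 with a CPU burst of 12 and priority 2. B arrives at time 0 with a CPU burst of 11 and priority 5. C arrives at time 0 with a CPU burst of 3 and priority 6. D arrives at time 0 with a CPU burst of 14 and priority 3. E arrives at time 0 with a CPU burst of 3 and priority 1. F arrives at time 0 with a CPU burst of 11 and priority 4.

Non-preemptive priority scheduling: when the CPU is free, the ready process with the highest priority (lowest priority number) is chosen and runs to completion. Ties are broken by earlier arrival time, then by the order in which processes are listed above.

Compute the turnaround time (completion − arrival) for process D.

Schedule: | E 0-3 | A 3-15 | D 15-29 | F 29-40 | B 40-51 | C 51-54 |
Completion: A=15  B=51  C=54  D=29  E=3  F=40
Turnaround(D) = completion − arrival = 29 − 0 = 29

29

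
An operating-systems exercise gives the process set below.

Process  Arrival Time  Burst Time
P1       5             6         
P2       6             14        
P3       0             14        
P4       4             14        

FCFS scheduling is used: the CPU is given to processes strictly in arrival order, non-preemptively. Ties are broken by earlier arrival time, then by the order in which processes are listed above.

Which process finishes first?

Timeline: | P3 0-14 | P4 14-28 | P1 28-34 | P2 34-48 |
Completion: P1=34  P2=48  P3=14  P4=28
Turnaround (C−A): P1=29  P2=42  P3=14  P4=24
Finish order: P3 → P4 → P1 → P2

P3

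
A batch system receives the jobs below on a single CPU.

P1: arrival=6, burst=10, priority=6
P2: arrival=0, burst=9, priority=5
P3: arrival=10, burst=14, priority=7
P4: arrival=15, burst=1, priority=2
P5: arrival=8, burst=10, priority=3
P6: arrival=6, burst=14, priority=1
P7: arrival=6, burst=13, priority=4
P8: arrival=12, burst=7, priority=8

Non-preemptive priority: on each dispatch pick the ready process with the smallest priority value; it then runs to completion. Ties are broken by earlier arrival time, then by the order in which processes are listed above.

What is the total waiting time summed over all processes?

Gantt: | P2 0-9 | P6 9-23 | P4 23-24 | P5 24-34 | P7 34-47 | P1 47-57 | P3 57-71 | P8 71-78 |
Completion: P1=57  P2=9  P3=71  P4=24  P5=34  P6=23  P7=47  P8=78
Turnaround (C−A): P1=51  P2=9  P3=61  P4=9  P5=26  P6=17  P7=41  P8=66
Waiting = turnaround − burst: P1=41, P2=0, P3=47, P4=8, P5=16, P6=3, P7=28, P8=59
Total waiting = 41 + 0 + 47 + 8 + 16 + 3 + 28 + 59 = 202

202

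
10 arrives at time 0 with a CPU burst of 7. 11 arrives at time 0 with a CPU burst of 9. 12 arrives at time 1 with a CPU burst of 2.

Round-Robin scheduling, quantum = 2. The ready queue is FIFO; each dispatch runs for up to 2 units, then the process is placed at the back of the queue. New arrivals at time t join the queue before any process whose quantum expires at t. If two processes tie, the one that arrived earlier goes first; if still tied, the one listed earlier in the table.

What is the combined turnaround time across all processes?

Schedule: | 10 0-2 | 11 2-4 | 12 4-6 | 10 6-8 | 11 8-10 | 10 10-12 | 11 12-14 | 10 14-15 | 11 15-18 |
Completion: 10=15  11=18  12=6
Turnaround (C−A): 10=15  11=18  12=5
Turnaround = completion − arrival: 10=15, 11=18, 12=5
Total turnaround = 15 + 18 + 5 = 38

38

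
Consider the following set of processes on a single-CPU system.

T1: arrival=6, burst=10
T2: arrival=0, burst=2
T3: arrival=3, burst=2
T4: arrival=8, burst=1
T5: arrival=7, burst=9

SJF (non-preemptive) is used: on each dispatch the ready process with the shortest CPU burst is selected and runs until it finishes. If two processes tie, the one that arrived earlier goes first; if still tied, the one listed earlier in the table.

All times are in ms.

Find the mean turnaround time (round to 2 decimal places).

8.40

Schedule: | T2 0-2 | idle 2-3 | T3 3-5 | idle 5-6 | T1 6-16 | T4 16-17 | T5 17-26 |
Completion: T1=16  T2=2  T3=5  T4=17  T5=26
Turnaround (C−A): T1=10  T2=2  T3=2  T4=9  T5=19
Turnaround times: T1=10, T2=2, T3=2, T4=9, T5=19
Average turnaround = (10+2+2+9+19) / 5 = 42/5 = 8.40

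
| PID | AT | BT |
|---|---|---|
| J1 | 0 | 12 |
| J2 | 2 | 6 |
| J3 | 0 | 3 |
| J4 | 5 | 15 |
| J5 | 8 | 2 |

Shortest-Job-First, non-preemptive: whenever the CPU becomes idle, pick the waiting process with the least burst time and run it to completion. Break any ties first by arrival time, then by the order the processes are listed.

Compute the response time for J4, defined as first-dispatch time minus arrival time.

18

Timeline: | J3 0-3 | J2 3-9 | J5 9-11 | J1 11-23 | J4 23-38 |
Completion: J1=23  J2=9  J3=3  J4=38  J5=11
Response(J4) = first start − arrival = 23 − 5 = 18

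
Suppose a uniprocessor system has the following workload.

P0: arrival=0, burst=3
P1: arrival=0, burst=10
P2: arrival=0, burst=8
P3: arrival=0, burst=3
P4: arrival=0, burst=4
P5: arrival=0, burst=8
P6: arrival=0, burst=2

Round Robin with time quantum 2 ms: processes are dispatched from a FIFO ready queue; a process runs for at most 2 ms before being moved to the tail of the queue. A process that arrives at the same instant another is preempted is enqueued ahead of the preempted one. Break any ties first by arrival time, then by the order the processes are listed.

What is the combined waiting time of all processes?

141

Timeline: | P0 0-2 | P1 2-4 | P2 4-6 | P3 6-8 | P4 8-10 | P5 10-12 | P6 12-14 | P0 14-15 | P1 15-17 | P2 17-19 | P3 19-20 | P4 20-22 | P5 22-24 | P1 24-26 | P2 26-28 | P5 28-30 | P1 30-32 | P2 32-34 | P5 34-36 | P1 36-38 |
Completion: P0=15  P1=38  P2=34  P3=20  P4=22  P5=36  P6=14
Turnaround (C−A): P0=15  P1=38  P2=34  P3=20  P4=22  P5=36  P6=14
Waiting = turnaround − burst: P0=12, P1=28, P2=26, P3=17, P4=18, P5=28, P6=12
Total waiting = 12 + 28 + 26 + 17 + 18 + 28 + 12 = 141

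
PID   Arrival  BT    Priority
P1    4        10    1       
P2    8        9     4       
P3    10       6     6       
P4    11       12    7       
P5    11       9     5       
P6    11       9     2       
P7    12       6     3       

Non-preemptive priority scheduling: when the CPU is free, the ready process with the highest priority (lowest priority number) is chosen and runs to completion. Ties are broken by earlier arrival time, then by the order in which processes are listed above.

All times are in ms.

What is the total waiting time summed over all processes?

141

Schedule: | idle 0-4 | P1 4-14 | P6 14-23 | P7 23-29 | P2 29-38 | P5 38-47 | P3 47-53 | P4 53-65 |
Completion: P1=14  P2=38  P3=53  P4=65  P5=47  P6=23  P7=29
Waiting = turnaround − burst: P1=0, P2=21, P3=37, P4=42, P5=27, P6=3, P7=11
Total waiting = 0 + 21 + 37 + 42 + 27 + 3 + 11 = 141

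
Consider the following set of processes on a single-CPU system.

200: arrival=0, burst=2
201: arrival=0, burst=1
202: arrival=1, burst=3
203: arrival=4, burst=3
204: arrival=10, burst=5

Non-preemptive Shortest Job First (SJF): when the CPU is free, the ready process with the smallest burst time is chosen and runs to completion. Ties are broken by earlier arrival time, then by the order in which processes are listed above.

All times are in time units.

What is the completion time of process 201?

1

Gantt: | 201 0-1 | 200 1-3 | 202 3-6 | 203 6-9 | idle 9-10 | 204 10-15 |
Completion: 200=3  201=1  202=6  203=9  204=15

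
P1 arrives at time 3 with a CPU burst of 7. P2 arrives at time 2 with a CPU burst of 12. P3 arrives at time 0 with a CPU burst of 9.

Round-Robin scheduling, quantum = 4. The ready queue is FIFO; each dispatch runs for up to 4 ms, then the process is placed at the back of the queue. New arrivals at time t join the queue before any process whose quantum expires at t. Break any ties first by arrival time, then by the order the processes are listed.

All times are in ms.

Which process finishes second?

P3

Schedule: | P3 0-4 | P2 4-8 | P1 8-12 | P3 12-16 | P2 16-20 | P1 20-23 | P3 23-24 | P2 24-28 |
Completion: P1=23  P2=28  P3=24
Turnaround (C−A): P1=20  P2=26  P3=24
Finish order: P1 → P3 → P2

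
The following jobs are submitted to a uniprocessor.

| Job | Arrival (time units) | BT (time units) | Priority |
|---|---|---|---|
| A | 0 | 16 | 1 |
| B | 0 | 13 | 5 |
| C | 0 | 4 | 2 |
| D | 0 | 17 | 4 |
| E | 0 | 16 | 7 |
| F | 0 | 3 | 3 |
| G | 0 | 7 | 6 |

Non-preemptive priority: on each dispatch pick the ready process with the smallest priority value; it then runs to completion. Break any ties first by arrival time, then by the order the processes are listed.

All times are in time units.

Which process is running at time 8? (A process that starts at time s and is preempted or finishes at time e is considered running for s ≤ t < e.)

A

Timeline: | A 0-16 | C 16-20 | F 20-23 | D 23-40 | B 40-53 | G 53-60 | E 60-76 |
Completion: A=16  B=53  C=20  D=40  E=76  F=23  G=60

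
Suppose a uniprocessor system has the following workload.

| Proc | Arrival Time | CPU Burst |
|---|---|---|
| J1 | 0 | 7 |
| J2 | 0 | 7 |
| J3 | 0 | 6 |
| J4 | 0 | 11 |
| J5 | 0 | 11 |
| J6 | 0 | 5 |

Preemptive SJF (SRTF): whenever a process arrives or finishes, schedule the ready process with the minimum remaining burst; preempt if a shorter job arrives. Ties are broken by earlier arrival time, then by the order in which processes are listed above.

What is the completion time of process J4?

Timeline: | J6 0-5 | J3 5-11 | J1 11-18 | J2 18-25 | J4 25-36 | J5 36-47 |
Completion: J1=18  J2=25  J3=11  J4=36  J5=47  J6=5

36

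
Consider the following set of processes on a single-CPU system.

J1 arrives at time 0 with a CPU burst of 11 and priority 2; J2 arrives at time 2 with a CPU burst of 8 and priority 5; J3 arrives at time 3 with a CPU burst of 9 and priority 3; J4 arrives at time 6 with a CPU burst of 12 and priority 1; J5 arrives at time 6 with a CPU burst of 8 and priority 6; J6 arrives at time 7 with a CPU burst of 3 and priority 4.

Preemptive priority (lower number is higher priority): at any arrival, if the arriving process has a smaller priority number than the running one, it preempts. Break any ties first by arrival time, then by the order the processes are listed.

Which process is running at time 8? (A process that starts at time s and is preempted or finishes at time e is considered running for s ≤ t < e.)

J4

Gantt: | J1 0-6 | J4 6-18 | J1 18-23 | J3 23-32 | J6 32-35 | J2 35-43 | J5 43-51 |
Completion: J1=23  J2=43  J3=32  J4=18  J5=51  J6=35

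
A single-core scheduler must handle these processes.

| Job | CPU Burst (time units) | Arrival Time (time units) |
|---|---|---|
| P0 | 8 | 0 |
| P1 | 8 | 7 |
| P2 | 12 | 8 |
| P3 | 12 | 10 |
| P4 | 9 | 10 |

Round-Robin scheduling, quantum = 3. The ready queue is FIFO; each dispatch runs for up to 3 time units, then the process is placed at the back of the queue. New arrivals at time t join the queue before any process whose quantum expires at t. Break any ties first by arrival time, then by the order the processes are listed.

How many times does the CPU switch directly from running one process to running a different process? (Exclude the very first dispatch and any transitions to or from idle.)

Timeline: | P0 0-8 | P1 8-11 | P2 11-14 | P3 14-17 | P4 17-20 | P1 20-23 | P2 23-26 | P3 26-29 | P4 29-32 | P1 32-34 | P2 34-37 | P3 37-40 | P4 40-43 | P2 43-46 | P3 46-49 |
Completion: P0=8  P1=34  P2=46  P3=49  P4=43
Turnaround (C−A): P0=8  P1=27  P2=38  P3=39  P4=33

14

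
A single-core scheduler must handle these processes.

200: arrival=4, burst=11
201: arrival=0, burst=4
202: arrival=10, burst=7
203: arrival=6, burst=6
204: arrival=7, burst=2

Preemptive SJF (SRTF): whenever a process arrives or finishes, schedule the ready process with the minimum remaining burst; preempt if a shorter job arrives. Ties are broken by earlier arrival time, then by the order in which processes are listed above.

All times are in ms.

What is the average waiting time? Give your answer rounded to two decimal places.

Schedule: | 201 0-4 | 200 4-6 | 203 6-7 | 204 7-9 | 203 9-14 | 202 14-21 | 200 21-30 |
Completion: 200=30  201=4  202=21  203=14  204=9
Turnaround (C−A): 200=26  201=4  202=11  203=8  204=2
Waiting times: 200=15, 201=0, 202=4, 203=2, 204=0
Average waiting = (15+0+4+2+0) / 5 = 21/5 = 4.20

4.20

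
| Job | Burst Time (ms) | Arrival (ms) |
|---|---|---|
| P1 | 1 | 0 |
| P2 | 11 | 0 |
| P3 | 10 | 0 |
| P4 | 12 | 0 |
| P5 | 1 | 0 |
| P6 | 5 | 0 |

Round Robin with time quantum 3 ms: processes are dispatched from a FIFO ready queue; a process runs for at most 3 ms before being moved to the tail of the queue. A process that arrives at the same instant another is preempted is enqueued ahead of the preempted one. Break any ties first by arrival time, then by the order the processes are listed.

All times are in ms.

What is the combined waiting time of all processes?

110

Schedule: | P1 0-1 | P2 1-4 | P3 4-7 | P4 7-10 | P5 10-11 | P6 11-14 | P2 14-17 | P3 17-20 | P4 20-23 | P6 23-25 | P2 25-28 | P3 28-31 | P4 31-34 | P2 34-36 | P3 36-37 | P4 37-40 |
Completion: P1=1  P2=36  P3=37  P4=40  P5=11  P6=25
Waiting = turnaround − burst: P1=0, P2=25, P3=27, P4=28, P5=10, P6=20
Total waiting = 0 + 25 + 27 + 28 + 10 + 20 = 110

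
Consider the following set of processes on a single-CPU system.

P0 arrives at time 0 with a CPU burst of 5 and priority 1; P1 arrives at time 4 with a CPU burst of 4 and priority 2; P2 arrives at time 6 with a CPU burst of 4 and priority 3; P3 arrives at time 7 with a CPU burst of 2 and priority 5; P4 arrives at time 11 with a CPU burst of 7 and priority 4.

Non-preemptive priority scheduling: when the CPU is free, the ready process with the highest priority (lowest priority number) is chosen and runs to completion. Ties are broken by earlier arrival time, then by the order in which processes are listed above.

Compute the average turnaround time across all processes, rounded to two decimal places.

Gantt: | P0 0-5 | P1 5-9 | P2 9-13 | P4 13-20 | P3 20-22 |
Completion: P0=5  P1=9  P2=13  P3=22  P4=20
Turnaround (C−A): P0=5  P1=5  P2=7  P3=15  P4=9
Turnaround times: P0=5, P1=5, P2=7, P3=15, P4=9
Average turnaround = (5+5+7+15+9) / 5 = 41/5 = 8.20

8.20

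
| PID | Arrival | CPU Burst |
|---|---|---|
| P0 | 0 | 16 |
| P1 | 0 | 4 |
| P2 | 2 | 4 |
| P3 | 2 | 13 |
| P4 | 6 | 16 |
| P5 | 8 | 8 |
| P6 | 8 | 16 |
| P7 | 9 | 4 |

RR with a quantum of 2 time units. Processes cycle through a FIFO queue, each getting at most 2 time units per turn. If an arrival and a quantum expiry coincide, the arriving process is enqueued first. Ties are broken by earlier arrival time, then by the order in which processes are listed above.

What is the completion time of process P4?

79

Schedule: | P0 0-2 | P1 2-4 | P2 4-6 | P3 6-8 | P0 8-10 | P1 10-12 | P4 12-14 | P2 14-16 | P5 16-18 | P6 18-20 | P3 20-22 | P7 22-24 | P0 24-26 | P4 26-28 | P5 28-30 | P6 30-32 | P3 32-34 | P7 34-36 | P0 36-38 | P4 38-40 | P5 40-42 | P6 42-44 | P3 44-46 | P0 46-48 | P4 48-50 | P5 50-52 | P6 52-54 | P3 54-56 | P0 56-58 | P4 58-60 | P6 60-62 | P3 62-64 | P0 64-66 | P4 66-68 | P6 68-70 | P3 70-71 | P0 71-73 | P4 73-75 | P6 75-77 | P4 77-79 | P6 79-81 |
Completion: P0=73  P1=12  P2=16  P3=71  P4=79  P5=52  P6=81  P7=36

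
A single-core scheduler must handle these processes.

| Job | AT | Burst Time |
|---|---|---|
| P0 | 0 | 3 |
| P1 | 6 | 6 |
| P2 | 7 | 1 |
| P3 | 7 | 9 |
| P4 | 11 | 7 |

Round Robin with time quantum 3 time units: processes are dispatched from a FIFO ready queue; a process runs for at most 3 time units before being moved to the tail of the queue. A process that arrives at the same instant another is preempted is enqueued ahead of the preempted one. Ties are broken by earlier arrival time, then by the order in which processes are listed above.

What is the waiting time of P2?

Timeline: | P0 0-3 | idle 3-6 | P1 6-9 | P2 9-10 | P3 10-13 | P1 13-16 | P4 16-19 | P3 19-22 | P4 22-25 | P3 25-28 | P4 28-29 |
Completion: P0=3  P1=16  P2=10  P3=28  P4=29
Waiting(P2) = turnaround − burst = 3 − 1 = 2

2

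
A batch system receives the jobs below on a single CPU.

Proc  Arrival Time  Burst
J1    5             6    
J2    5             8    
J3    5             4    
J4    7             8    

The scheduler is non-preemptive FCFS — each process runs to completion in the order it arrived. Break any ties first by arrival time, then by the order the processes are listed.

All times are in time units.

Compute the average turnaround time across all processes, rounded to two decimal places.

Timeline: | idle 0-5 | J1 5-11 | J2 11-19 | J3 19-23 | J4 23-31 |
Completion: J1=11  J2=19  J3=23  J4=31
Turnaround times: J1=6, J2=14, J3=18, J4=24
Average turnaround = (6+14+18+24) / 4 = 62/4 = 15.50

15.50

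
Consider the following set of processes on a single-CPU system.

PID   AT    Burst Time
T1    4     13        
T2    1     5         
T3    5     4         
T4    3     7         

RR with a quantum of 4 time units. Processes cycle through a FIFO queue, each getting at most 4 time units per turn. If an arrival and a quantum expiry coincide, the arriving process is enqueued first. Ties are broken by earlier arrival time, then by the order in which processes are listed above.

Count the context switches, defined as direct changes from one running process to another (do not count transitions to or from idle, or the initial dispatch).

6

Timeline: | idle 0-1 | T2 1-5 | T4 5-9 | T1 9-13 | T3 13-17 | T2 17-18 | T4 18-21 | T1 21-30 |
Completion: T1=30  T2=18  T3=17  T4=21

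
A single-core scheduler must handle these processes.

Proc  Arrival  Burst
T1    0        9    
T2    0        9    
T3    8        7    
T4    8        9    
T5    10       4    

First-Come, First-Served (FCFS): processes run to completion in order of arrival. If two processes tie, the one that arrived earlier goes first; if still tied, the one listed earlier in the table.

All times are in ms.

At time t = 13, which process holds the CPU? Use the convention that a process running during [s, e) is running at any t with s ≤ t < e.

Schedule: | T1 0-9 | T2 9-18 | T3 18-25 | T4 25-34 | T5 34-38 |
Completion: T1=9  T2=18  T3=25  T4=34  T5=38
Turnaround (C−A): T1=9  T2=18  T3=17  T4=26  T5=28

T2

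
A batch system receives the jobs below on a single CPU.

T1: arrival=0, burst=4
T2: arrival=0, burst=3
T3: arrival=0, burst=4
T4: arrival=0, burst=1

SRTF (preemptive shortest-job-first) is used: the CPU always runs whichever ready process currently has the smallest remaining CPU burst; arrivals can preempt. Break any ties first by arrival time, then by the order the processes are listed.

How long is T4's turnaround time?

1

Timeline: | T4 0-1 | T2 1-4 | T1 4-8 | T3 8-12 |
Completion: T1=8  T2=4  T3=12  T4=1
Turnaround (C−A): T1=8  T2=4  T3=12  T4=1
Turnaround(T4) = completion − arrival = 1 − 0 = 1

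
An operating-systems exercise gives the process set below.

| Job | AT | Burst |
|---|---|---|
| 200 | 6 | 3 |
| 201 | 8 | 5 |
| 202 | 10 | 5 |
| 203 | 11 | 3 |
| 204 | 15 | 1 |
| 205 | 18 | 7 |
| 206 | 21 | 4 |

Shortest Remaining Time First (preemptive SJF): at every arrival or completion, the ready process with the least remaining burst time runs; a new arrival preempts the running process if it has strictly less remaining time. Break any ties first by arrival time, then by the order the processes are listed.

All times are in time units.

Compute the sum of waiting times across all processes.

24

Timeline: | idle 0-6 | 200 6-9 | 201 9-14 | 203 14-15 | 204 15-16 | 203 16-18 | 202 18-23 | 206 23-27 | 205 27-34 |
Completion: 200=9  201=14  202=23  203=18  204=16  205=34  206=27
Waiting = turnaround − burst: 200=0, 201=1, 202=8, 203=4, 204=0, 205=9, 206=2
Total waiting = 0 + 1 + 8 + 4 + 0 + 9 + 2 = 24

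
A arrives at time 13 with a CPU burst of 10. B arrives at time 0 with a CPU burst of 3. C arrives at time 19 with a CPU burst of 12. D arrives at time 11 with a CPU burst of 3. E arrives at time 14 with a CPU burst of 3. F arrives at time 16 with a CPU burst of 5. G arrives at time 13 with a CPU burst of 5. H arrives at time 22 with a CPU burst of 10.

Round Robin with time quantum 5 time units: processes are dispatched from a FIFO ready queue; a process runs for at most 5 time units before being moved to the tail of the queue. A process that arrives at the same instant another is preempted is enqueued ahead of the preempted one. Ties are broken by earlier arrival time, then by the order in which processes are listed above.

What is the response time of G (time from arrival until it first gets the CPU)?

Gantt: | B 0-3 | idle 3-11 | D 11-14 | A 14-19 | G 19-24 | E 24-27 | F 27-32 | C 32-37 | A 37-42 | H 42-47 | C 47-52 | H 52-57 | C 57-59 |
Completion: A=42  B=3  C=59  D=14  E=27  F=32  G=24  H=57
Turnaround (C−A): A=29  B=3  C=40  D=3  E=13  F=16  G=11  H=35
Response(G) = first start − arrival = 19 − 13 = 6

6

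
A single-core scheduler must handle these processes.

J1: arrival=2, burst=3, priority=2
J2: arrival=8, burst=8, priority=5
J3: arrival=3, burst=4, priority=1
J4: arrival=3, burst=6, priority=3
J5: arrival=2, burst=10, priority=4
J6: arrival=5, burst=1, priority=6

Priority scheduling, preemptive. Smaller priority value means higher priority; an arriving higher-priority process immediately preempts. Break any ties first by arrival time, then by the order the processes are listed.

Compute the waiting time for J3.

0

Timeline: | idle 0-2 | J1 2-3 | J3 3-7 | J1 7-9 | J4 9-15 | J5 15-25 | J2 25-33 | J6 33-34 |
Completion: J1=9  J2=33  J3=7  J4=15  J5=25  J6=34
Waiting(J3) = turnaround − burst = 4 − 4 = 0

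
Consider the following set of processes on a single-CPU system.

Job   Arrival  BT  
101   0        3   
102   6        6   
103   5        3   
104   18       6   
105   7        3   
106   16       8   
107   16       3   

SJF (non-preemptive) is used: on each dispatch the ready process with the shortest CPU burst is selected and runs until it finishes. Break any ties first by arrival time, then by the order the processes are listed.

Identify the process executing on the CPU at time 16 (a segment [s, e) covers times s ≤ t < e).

102

Gantt: | 101 0-3 | idle 3-5 | 103 5-8 | 105 8-11 | 102 11-17 | 107 17-20 | 104 20-26 | 106 26-34 |
Completion: 101=3  102=17  103=8  104=26  105=11  106=34  107=20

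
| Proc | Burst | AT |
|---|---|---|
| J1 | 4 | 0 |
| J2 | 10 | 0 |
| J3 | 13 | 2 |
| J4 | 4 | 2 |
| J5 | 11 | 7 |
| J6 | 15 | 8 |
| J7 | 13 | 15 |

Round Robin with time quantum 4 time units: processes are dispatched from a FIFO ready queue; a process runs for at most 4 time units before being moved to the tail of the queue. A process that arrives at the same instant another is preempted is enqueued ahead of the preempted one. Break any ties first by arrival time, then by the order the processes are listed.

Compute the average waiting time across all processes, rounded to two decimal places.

Gantt: | J1 0-4 | J2 4-8 | J3 8-12 | J4 12-16 | J5 16-20 | J6 20-24 | J2 24-28 | J3 28-32 | J7 32-36 | J5 36-40 | J6 40-44 | J2 44-46 | J3 46-50 | J7 50-54 | J5 54-57 | J6 57-61 | J3 61-62 | J7 62-66 | J6 66-69 | J7 69-70 |
Completion: J1=4  J2=46  J3=62  J4=16  J5=57  J6=69  J7=70
Turnaround (C−A): J1=4  J2=46  J3=60  J4=14  J5=50  J6=61  J7=55
Waiting times: J1=0, J2=36, J3=47, J4=10, J5=39, J6=46, J7=42
Average waiting = (0+36+47+10+39+46+42) / 7 = 220/7 = 31.43

31.43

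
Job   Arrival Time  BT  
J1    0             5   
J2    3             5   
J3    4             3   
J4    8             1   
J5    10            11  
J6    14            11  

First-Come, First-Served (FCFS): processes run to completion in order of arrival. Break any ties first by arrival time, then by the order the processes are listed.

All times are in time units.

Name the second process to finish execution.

Schedule: | J1 0-5 | J2 5-10 | J3 10-13 | J4 13-14 | J5 14-25 | J6 25-36 |
Completion: J1=5  J2=10  J3=13  J4=14  J5=25  J6=36
Finish order: J1 → J2 → J3 → J4 → J5 → J6

J2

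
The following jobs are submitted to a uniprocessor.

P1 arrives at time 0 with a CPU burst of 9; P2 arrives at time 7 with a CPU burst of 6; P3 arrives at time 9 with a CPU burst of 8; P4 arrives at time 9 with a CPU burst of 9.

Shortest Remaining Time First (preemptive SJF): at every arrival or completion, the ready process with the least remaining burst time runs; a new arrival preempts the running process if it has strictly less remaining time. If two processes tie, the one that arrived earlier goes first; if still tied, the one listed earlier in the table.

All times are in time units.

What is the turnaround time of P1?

Gantt: | P1 0-9 | P2 9-15 | P3 15-23 | P4 23-32 |
Completion: P1=9  P2=15  P3=23  P4=32
Turnaround (C−A): P1=9  P2=8  P3=14  P4=23
Turnaround(P1) = completion − arrival = 9 − 0 = 9

9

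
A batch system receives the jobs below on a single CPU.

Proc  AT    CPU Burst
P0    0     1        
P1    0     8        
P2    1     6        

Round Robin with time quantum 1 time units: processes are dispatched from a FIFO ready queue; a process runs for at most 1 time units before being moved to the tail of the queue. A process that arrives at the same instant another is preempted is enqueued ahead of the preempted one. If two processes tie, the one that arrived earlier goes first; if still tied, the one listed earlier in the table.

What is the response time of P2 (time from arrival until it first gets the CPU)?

1

Schedule: | P0 0-1 | P1 1-2 | P2 2-3 | P1 3-4 | P2 4-5 | P1 5-6 | P2 6-7 | P1 7-8 | P2 8-9 | P1 9-10 | P2 10-11 | P1 11-12 | P2 12-13 | P1 13-15 |
Completion: P0=1  P1=15  P2=13
Response(P2) = first start − arrival = 2 − 1 = 1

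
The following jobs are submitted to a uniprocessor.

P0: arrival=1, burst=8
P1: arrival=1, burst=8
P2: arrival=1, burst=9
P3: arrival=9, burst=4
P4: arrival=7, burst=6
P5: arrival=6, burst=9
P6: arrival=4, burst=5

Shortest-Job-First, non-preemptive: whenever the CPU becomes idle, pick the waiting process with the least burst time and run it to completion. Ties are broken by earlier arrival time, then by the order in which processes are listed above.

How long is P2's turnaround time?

40

Gantt: | idle 0-1 | P0 1-9 | P3 9-13 | P6 13-18 | P4 18-24 | P1 24-32 | P2 32-41 | P5 41-50 |
Completion: P0=9  P1=32  P2=41  P3=13  P4=24  P5=50  P6=18
Turnaround(P2) = completion − arrival = 41 − 1 = 40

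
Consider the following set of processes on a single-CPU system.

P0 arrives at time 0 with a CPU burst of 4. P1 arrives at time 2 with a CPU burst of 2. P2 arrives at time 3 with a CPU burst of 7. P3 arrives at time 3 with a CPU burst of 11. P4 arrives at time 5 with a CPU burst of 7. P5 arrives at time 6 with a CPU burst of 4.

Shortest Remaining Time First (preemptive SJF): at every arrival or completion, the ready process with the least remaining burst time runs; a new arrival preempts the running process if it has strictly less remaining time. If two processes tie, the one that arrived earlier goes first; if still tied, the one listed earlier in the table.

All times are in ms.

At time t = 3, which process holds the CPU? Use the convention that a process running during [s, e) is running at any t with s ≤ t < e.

Timeline: | P0 0-4 | P1 4-6 | P5 6-10 | P2 10-17 | P4 17-24 | P3 24-35 |
Completion: P0=4  P1=6  P2=17  P3=35  P4=24  P5=10
Turnaround (C−A): P0=4  P1=4  P2=14  P3=32  P4=19  P5=4

P0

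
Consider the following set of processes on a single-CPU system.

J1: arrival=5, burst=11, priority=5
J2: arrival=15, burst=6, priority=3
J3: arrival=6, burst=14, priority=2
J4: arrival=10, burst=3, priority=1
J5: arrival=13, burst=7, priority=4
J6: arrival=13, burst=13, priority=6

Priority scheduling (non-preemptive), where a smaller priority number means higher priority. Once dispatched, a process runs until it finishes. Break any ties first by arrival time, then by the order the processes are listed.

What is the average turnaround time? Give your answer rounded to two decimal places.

25.00

Timeline: | idle 0-5 | J1 5-16 | J4 16-19 | J3 19-33 | J2 33-39 | J5 39-46 | J6 46-59 |
Completion: J1=16  J2=39  J3=33  J4=19  J5=46  J6=59
Turnaround (C−A): J1=11  J2=24  J3=27  J4=9  J5=33  J6=46
Turnaround times: J1=11, J2=24, J3=27, J4=9, J5=33, J6=46
Average turnaround = (11+24+27+9+33+46) / 6 = 150/6 = 25.00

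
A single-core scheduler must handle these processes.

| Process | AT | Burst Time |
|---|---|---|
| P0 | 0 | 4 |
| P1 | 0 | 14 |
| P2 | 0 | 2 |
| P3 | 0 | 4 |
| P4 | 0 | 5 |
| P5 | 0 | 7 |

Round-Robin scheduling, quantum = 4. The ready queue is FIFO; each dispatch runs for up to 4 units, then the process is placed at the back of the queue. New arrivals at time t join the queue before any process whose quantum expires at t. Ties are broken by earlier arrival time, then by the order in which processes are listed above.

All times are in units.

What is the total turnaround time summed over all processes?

Timeline: | P0 0-4 | P1 4-8 | P2 8-10 | P3 10-14 | P4 14-18 | P5 18-22 | P1 22-26 | P4 26-27 | P5 27-30 | P1 30-36 |
Completion: P0=4  P1=36  P2=10  P3=14  P4=27  P5=30
Turnaround = completion − arrival: P0=4, P1=36, P2=10, P3=14, P4=27, P5=30
Total turnaround = 4 + 36 + 10 + 14 + 27 + 30 = 121

121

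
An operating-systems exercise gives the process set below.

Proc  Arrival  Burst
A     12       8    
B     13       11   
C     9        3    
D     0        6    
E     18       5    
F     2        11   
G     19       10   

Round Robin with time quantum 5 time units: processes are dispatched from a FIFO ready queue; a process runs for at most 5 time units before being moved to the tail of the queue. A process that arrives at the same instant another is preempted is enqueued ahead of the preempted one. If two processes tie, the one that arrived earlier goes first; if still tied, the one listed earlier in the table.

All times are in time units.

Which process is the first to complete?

Timeline: | D 0-5 | F 5-10 | D 10-11 | C 11-14 | F 14-19 | A 19-24 | B 24-29 | E 29-34 | G 34-39 | F 39-40 | A 40-43 | B 43-48 | G 48-53 | B 53-54 |
Completion: A=43  B=54  C=14  D=11  E=34  F=40  G=53
Finish order: D → C → E → F → A → G → B

D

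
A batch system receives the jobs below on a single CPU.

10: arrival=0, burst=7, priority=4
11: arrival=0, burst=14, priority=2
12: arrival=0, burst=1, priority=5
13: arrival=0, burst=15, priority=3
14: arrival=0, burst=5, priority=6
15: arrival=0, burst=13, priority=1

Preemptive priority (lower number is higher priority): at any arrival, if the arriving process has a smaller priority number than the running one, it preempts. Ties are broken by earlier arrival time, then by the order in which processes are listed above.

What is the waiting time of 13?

Timeline: | 15 0-13 | 11 13-27 | 13 27-42 | 10 42-49 | 12 49-50 | 14 50-55 |
Completion: 10=49  11=27  12=50  13=42  14=55  15=13
Waiting(13) = turnaround − burst = 42 − 15 = 27

27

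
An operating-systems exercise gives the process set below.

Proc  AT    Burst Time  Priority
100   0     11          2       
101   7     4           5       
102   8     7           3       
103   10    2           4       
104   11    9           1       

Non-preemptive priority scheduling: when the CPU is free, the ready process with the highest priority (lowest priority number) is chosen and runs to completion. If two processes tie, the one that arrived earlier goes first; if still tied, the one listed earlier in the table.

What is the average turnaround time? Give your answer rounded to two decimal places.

16.80

Timeline: | 100 0-11 | 104 11-20 | 102 20-27 | 103 27-29 | 101 29-33 |
Completion: 100=11  101=33  102=27  103=29  104=20
Turnaround times: 100=11, 101=26, 102=19, 103=19, 104=9
Average turnaround = (11+26+19+19+9) / 5 = 84/5 = 16.80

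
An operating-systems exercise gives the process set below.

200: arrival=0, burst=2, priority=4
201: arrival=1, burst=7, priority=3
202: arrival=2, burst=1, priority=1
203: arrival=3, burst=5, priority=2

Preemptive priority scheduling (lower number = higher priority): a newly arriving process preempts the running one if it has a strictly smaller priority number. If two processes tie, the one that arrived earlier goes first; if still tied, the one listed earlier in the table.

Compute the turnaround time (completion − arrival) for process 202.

1

Timeline: | 200 0-1 | 201 1-2 | 202 2-3 | 203 3-8 | 201 8-14 | 200 14-15 |
Completion: 200=15  201=14  202=3  203=8
Turnaround (C−A): 200=15  201=13  202=1  203=5
Turnaround(202) = completion − arrival = 3 − 2 = 1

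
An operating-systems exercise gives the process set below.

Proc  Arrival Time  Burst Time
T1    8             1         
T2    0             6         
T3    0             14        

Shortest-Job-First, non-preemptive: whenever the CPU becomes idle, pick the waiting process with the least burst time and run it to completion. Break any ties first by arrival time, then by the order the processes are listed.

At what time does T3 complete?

20

Timeline: | T2 0-6 | T3 6-20 | T1 20-21 |
Completion: T1=21  T2=6  T3=20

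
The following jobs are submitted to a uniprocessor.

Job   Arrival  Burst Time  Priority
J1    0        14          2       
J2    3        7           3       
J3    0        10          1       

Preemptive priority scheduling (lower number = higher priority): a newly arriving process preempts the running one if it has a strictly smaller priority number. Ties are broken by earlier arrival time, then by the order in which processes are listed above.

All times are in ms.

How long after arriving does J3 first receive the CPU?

0

Schedule: | J3 0-10 | J1 10-24 | J2 24-31 |
Completion: J1=24  J2=31  J3=10
Response(J3) = first start − arrival = 0 − 0 = 0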